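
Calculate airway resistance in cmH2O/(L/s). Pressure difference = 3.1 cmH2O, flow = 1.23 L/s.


R = dP / flow
R = 3.1 / 1.23
R = 2.52 cmH2O/(L/s)


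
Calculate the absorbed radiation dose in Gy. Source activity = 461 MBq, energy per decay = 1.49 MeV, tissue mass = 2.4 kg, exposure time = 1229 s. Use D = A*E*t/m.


A = 461 MBq = 4.6100e+08 Bq
E = 1.49 MeV = 2.38698e-13 J
D = A*E*t/m = 4.6100e+08*2.38698e-13*1229/2.4
D = 0.05635 Gy


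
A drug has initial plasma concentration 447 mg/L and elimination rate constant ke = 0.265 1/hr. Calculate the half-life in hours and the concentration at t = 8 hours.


t_half = ln(2) / ke = 0.693147 / 0.265 = 2.616 hr
C(t) = C0 * exp(-ke*t) = 447 * exp(-0.265*8)
C(8) = 53.65 mg/L


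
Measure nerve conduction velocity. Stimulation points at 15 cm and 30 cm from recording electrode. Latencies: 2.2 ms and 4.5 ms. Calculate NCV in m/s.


Distance = (30 - 15) / 100 = 0.15 m
dt = (4.5 - 2.2) / 1000 = 0.0023 s
NCV = dist / dt = 65.22 m/s


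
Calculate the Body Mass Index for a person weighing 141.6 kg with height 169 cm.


BMI = weight / height^2
height = 169 cm = 1.69 m
BMI = 141.6 / 1.69^2
BMI = 49.58 kg/m^2


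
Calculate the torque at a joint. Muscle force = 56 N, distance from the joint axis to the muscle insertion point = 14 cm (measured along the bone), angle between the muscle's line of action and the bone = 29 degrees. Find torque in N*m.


Torque = F * d * sin(theta)   (moment arm = d*sin(theta))
d = 14 cm = 0.14 m
Torque = 56 * 0.14 * sin(29)
Torque = 3.801 N*m


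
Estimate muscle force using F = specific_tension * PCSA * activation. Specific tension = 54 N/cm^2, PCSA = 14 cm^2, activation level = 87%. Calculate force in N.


F = sigma * PCSA * activation
F = 54 * 14 * 0.87
F = 657.7 N


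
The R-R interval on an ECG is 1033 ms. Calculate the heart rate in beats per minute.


HR = 60 / RR_interval(s)
RR = 1033 ms = 1.033 s
HR = 60 / 1.033 = 58.08 bpm


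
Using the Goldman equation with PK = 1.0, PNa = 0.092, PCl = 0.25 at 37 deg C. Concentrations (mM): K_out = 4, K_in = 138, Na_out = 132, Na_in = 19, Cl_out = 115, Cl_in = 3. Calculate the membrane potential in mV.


Vm = (RT/F)*ln((PK*Ko + PNa*Nao + PCl*Cli)/(PK*Ki + PNa*Nai + PCl*Clo))
Numer = 16.894, Denom = 168.498
Vm = -61.47 mV


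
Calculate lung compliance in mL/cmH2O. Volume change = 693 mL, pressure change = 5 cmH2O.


C = dV / dP
C = 693 / 5
C = 138.6 mL/cmH2O


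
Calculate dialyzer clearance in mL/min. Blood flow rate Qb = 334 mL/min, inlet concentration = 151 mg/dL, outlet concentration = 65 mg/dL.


K = Qb * (Cb_in - Cb_out) / Cb_in
K = 334 * (151 - 65) / 151
K = 190.2 mL/min


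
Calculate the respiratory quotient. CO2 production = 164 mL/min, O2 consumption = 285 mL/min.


RQ = VCO2 / VO2
RQ = 164 / 285
RQ = 0.5754


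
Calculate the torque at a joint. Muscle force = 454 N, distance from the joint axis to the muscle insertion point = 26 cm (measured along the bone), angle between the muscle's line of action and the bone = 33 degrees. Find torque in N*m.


Torque = F * d * sin(theta)   (moment arm = d*sin(theta))
d = 26 cm = 0.26 m
Torque = 454 * 0.26 * sin(33)
Torque = 64.29 N*m


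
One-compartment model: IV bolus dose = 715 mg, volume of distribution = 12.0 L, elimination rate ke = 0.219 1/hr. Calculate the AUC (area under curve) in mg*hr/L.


C0 = Dose/Vd = 715/12.0 = 59.5833 mg/L
AUC = C0/ke = 59.5833/0.219
AUC = 272.1 mg*hr/L


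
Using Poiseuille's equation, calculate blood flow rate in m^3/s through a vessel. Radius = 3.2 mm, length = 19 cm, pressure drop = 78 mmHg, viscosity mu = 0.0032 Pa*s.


Q = pi*r^4*dP / (8*mu*L)
r = 0.0032 m, L = 0.19 m
dP = 78 mmHg = 10399.116 Pa
Q = 7.0429e-04 m^3/s


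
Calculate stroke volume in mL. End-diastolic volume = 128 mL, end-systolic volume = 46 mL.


SV = EDV - ESV
SV = 128 - 46
SV = 82 mL


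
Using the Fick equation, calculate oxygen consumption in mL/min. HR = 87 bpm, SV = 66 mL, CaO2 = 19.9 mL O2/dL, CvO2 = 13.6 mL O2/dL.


CO = HR*SV = 87*66/1000 = 5.742 L/min
a-v O2 diff = 19.9 - 13.6 = 6.3 mL/dL
VO2 = CO * (CaO2-CvO2) * 10 dL/L
VO2 = 5.742 * 6.3 * 10
VO2 = 361.7 mL/min


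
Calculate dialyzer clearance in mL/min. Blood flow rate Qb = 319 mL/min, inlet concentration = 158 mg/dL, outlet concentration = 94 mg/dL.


K = Qb * (Cb_in - Cb_out) / Cb_in
K = 319 * (158 - 94) / 158
K = 129.2 mL/min


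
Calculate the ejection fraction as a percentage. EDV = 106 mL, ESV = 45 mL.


SV = EDV - ESV = 106 - 45 = 61 mL
EF = SV/EDV * 100 = 61/106 * 100
EF = 57.55%


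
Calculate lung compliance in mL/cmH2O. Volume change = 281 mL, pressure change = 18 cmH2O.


C = dV / dP
C = 281 / 18
C = 15.61 mL/cmH2O


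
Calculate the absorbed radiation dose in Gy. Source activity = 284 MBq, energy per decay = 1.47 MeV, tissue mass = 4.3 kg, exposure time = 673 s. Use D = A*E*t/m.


A = 284 MBq = 2.8400e+08 Bq
E = 1.47 MeV = 2.35494e-13 J
D = A*E*t/m = 2.8400e+08*2.35494e-13*673/4.3
D = 0.01047 Gy


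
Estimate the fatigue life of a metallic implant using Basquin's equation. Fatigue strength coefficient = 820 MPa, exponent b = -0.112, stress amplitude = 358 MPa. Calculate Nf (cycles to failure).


sigma_a = sigma_f' * (2Nf)^b
2Nf = (sigma_a/sigma_f')^(1/b)
2Nf = (358/820)^(1/-0.112)
2Nf = 1635.566
Nf = 817.8


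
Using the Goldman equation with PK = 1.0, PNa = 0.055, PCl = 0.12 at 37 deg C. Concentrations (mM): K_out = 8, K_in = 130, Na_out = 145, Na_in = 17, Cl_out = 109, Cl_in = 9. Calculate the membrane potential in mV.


Vm = (RT/F)*ln((PK*Ko + PNa*Nao + PCl*Cli)/(PK*Ki + PNa*Nai + PCl*Clo))
Numer = 17.055, Denom = 144.015
Vm = -57.02 mV


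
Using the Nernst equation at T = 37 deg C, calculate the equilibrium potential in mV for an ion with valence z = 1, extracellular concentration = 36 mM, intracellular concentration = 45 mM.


E = (RT/(zF)) * ln(C_out/C_in)
T = 37 + 273.15 = 310.15 K
E = (8.314 * 310.15 / (1 * 96485)) * ln(36/45)
E = -5.964 mV


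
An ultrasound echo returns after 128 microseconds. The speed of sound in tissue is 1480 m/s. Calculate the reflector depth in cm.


depth = c * t / 2
t = 128 us = 1.2800e-04 s
depth = 1480 * 1.2800e-04 / 2
depth = 0.09472 m = 9.472 cm


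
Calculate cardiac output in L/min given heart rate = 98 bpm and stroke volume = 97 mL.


CO = HR * SV
CO = 98 * 97 / 1000
CO = 9.506 L/min


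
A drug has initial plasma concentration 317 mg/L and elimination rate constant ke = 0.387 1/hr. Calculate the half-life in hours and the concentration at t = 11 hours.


t_half = ln(2) / ke = 0.693147 / 0.387 = 1.791 hr
C(t) = C0 * exp(-ke*t) = 317 * exp(-0.387*11)
C(11) = 4.49 mg/L


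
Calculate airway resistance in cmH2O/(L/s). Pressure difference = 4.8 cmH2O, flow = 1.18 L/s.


R = dP / flow
R = 4.8 / 1.18
R = 4.068 cmH2O/(L/s)


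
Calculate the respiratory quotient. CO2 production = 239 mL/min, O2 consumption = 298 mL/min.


RQ = VCO2 / VO2
RQ = 239 / 298
RQ = 0.802


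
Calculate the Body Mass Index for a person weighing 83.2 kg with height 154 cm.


BMI = weight / height^2
height = 154 cm = 1.54 m
BMI = 83.2 / 1.54^2
BMI = 35.08 kg/m^2


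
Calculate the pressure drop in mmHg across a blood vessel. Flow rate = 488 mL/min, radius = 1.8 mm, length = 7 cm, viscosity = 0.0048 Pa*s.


dP = 8*mu*L*Q / (pi*r^4)
Q = 488 mL/min = 8.13333e-06 m^3/s
dP = 662.915 Pa = 662.915 / 133.322 mmHg = 4.972 mmHg


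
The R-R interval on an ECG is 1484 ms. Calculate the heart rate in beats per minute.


HR = 60 / RR_interval(s)
RR = 1484 ms = 1.484 s
HR = 60 / 1.484 = 40.43 bpm


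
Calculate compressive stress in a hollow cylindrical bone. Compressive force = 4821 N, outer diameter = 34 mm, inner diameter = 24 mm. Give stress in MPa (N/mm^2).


A = pi*(r_o^2 - r_i^2)
r_o = 17 mm, r_i = 12 mm
A = 455.531 mm^2
sigma = F/A = 4821 / 455.531
sigma = 10.58 MPa


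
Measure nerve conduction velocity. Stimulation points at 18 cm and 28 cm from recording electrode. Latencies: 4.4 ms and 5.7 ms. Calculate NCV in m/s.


Distance = (28 - 18) / 100 = 0.1 m
dt = (5.7 - 4.4) / 1000 = 0.0013 s
NCV = dist / dt = 76.92 m/s


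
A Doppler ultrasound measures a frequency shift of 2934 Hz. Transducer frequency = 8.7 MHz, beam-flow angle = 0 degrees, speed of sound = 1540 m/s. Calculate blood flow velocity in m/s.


v = fd * c / (2 * f0 * cos(theta))
v = 2934 * 1540 / (2 * 8.7000e+06 * cos(0))
v = 0.2597 m/s


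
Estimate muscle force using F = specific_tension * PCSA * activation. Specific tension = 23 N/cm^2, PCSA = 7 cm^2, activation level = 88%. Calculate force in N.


F = sigma * PCSA * activation
F = 23 * 7 * 0.88
F = 141.7 N


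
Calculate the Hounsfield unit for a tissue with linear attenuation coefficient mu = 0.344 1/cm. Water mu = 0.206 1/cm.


HU = ((mu_tissue - mu_water) / mu_water) * 1000
HU = ((0.344 - 0.206) / 0.206) * 1000
HU = 669.9


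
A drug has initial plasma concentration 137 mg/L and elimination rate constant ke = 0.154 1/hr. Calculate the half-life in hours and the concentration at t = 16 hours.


t_half = ln(2) / ke = 0.693147 / 0.154 = 4.501 hr
C(t) = C0 * exp(-ke*t) = 137 * exp(-0.154*16)
C(16) = 11.66 mg/L


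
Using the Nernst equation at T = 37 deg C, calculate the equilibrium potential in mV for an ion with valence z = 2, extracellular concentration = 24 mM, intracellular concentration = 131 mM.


E = (RT/(zF)) * ln(C_out/C_in)
T = 37 + 273.15 = 310.15 K
E = (8.314 * 310.15 / (2 * 96485)) * ln(24/131)
E = -22.68 mV


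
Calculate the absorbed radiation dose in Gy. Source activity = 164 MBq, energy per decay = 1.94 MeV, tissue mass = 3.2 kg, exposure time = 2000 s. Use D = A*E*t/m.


A = 164 MBq = 1.6400e+08 Bq
E = 1.94 MeV = 3.10788e-13 J
D = A*E*t/m = 1.6400e+08*3.10788e-13*2000/3.2
D = 0.03186 Gy


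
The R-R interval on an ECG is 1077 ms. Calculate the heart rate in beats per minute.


HR = 60 / RR_interval(s)
RR = 1077 ms = 1.077 s
HR = 60 / 1.077 = 55.71 bpm


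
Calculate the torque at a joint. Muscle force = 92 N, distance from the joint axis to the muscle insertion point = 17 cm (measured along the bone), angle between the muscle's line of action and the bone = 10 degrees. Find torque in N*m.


Torque = F * d * sin(theta)   (moment arm = d*sin(theta))
d = 17 cm = 0.17 m
Torque = 92 * 0.17 * sin(10)
Torque = 2.716 N*m


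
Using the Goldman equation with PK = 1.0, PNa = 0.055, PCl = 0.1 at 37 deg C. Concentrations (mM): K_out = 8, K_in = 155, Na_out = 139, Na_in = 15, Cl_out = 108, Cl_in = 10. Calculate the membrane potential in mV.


Vm = (RT/F)*ln((PK*Ko + PNa*Nao + PCl*Cli)/(PK*Ki + PNa*Nai + PCl*Clo))
Numer = 16.645, Denom = 166.625
Vm = -61.57 mV


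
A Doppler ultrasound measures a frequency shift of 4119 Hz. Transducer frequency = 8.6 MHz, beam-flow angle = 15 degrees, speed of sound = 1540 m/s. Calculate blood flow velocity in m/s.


v = fd * c / (2 * f0 * cos(theta))
v = 4119 * 1540 / (2 * 8.6000e+06 * cos(15))
v = 0.3818 m/s


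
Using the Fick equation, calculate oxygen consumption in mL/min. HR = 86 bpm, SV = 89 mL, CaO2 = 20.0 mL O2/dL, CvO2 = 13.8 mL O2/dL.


CO = HR*SV = 86*89/1000 = 7.654 L/min
a-v O2 diff = 20.0 - 13.8 = 6.2 mL/dL
VO2 = CO * (CaO2-CvO2) * 10 dL/L
VO2 = 7.654 * 6.2 * 10
VO2 = 474.5 mL/min


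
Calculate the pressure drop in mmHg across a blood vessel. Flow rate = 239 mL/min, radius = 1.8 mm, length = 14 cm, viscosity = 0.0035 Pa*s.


dP = 8*mu*L*Q / (pi*r^4)
Q = 239 mL/min = 3.98333e-06 m^3/s
dP = 473.47 Pa = 473.47 / 133.322 mmHg = 3.551 mmHg


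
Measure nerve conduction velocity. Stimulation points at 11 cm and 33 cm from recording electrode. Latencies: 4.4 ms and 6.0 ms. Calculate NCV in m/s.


Distance = (33 - 11) / 100 = 0.22 m
dt = (6.0 - 4.4) / 1000 = 0.0016 s
NCV = dist / dt = 137.5 m/s


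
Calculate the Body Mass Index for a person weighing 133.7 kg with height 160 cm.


BMI = weight / height^2
height = 160 cm = 1.6 m
BMI = 133.7 / 1.6^2
BMI = 52.23 kg/m^2


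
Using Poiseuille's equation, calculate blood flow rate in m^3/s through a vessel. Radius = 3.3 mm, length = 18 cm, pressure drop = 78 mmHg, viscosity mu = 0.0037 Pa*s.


Q = pi*r^4*dP / (8*mu*L)
r = 0.0033 m, L = 0.18 m
dP = 78 mmHg = 10399.116 Pa
Q = 7.2717e-04 m^3/s


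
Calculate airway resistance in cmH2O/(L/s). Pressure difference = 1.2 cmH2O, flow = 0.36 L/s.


R = dP / flow
R = 1.2 / 0.36
R = 3.333 cmH2O/(L/s)


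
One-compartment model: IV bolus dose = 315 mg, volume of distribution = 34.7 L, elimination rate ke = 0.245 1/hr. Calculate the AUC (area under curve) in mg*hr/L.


C0 = Dose/Vd = 315/34.7 = 9.07781 mg/L
AUC = C0/ke = 9.07781/0.245
AUC = 37.05 mg*hr/L


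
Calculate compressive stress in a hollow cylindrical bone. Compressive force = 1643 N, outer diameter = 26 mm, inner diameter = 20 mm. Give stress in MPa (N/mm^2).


A = pi*(r_o^2 - r_i^2)
r_o = 13 mm, r_i = 10 mm
A = 216.77 mm^2
sigma = F/A = 1643 / 216.77
sigma = 7.579 MPa


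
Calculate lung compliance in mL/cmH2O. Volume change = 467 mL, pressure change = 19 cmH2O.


C = dV / dP
C = 467 / 19
C = 24.58 mL/cmH2O


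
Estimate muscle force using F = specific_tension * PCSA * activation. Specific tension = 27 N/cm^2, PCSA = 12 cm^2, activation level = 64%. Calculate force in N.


F = sigma * PCSA * activation
F = 27 * 12 * 0.64
F = 207.4 N


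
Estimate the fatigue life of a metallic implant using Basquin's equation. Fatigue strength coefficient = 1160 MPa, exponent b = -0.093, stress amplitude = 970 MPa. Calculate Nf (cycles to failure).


sigma_a = sigma_f' * (2Nf)^b
2Nf = (sigma_a/sigma_f')^(1/b)
2Nf = (970/1160)^(1/-0.093)
2Nf = 6.8444109
Nf = 3.422


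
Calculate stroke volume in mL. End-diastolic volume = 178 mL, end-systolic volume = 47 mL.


SV = EDV - ESV
SV = 178 - 47
SV = 131 mL


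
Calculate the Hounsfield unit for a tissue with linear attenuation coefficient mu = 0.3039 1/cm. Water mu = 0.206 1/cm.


HU = ((mu_tissue - mu_water) / mu_water) * 1000
HU = ((0.3039 - 0.206) / 0.206) * 1000
HU = 475.2


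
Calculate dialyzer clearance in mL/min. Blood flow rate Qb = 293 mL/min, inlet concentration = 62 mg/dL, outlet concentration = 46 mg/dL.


K = Qb * (Cb_in - Cb_out) / Cb_in
K = 293 * (62 - 46) / 62
K = 75.61 mL/min


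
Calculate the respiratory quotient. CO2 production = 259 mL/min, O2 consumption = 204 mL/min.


RQ = VCO2 / VO2
RQ = 259 / 204
RQ = 1.27


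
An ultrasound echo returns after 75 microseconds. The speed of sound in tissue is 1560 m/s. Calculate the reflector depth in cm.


depth = c * t / 2
t = 75 us = 7.5000e-05 s
depth = 1560 * 7.5000e-05 / 2
depth = 0.0585 m = 5.85 cm


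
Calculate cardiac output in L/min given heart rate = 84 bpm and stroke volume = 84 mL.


CO = HR * SV
CO = 84 * 84 / 1000
CO = 7.056 L/min


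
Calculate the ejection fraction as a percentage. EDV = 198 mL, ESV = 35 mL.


SV = EDV - ESV = 198 - 35 = 163 mL
EF = SV/EDV * 100 = 163/198 * 100
EF = 82.32%


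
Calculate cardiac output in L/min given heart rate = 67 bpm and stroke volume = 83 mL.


CO = HR * SV
CO = 67 * 83 / 1000
CO = 5.561 L/min


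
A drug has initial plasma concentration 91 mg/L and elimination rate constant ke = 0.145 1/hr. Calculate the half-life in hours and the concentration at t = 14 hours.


t_half = ln(2) / ke = 0.693147 / 0.145 = 4.78 hr
C(t) = C0 * exp(-ke*t) = 91 * exp(-0.145*14)
C(14) = 11.95 mg/L


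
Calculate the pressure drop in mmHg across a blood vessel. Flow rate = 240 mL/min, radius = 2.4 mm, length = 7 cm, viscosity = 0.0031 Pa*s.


dP = 8*mu*L*Q / (pi*r^4)
Q = 240 mL/min = 4e-06 m^3/s
dP = 66.6216 Pa = 66.6216 / 133.322 mmHg = 0.4997 mmHg


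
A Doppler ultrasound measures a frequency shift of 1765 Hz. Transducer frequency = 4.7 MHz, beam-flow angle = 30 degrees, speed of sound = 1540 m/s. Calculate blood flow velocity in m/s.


v = fd * c / (2 * f0 * cos(theta))
v = 1765 * 1540 / (2 * 4.7000e+06 * cos(30))
v = 0.3339 m/s


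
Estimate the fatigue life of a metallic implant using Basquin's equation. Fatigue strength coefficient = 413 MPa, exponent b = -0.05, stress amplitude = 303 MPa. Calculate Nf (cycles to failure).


sigma_a = sigma_f' * (2Nf)^b
2Nf = (sigma_a/sigma_f')^(1/b)
2Nf = (303/413)^(1/-0.05)
2Nf = 489.94628
Nf = 245


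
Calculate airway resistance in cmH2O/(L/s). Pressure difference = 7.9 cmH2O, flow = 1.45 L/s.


R = dP / flow
R = 7.9 / 1.45
R = 5.448 cmH2O/(L/s)


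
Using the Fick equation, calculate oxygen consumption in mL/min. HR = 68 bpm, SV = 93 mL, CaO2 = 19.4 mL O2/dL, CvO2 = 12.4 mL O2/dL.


CO = HR*SV = 68*93/1000 = 6.324 L/min
a-v O2 diff = 19.4 - 12.4 = 7 mL/dL
VO2 = CO * (CaO2-CvO2) * 10 dL/L
VO2 = 6.324 * 7 * 10
VO2 = 442.7 mL/min


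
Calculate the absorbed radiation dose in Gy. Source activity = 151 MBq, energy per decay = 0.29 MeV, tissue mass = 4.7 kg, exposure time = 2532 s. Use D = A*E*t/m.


A = 151 MBq = 1.5100e+08 Bq
E = 0.29 MeV = 4.6458e-14 J
D = A*E*t/m = 1.5100e+08*4.6458e-14*2532/4.7
D = 0.003779 Gy


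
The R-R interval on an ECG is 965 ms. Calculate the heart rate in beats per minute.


HR = 60 / RR_interval(s)
RR = 965 ms = 0.965 s
HR = 60 / 0.965 = 62.18 bpm


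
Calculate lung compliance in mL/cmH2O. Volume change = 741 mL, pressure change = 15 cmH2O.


C = dV / dP
C = 741 / 15
C = 49.4 mL/cmH2O


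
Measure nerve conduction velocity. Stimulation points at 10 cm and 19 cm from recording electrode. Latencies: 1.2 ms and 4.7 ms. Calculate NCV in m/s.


Distance = (19 - 10) / 100 = 0.09 m
dt = (4.7 - 1.2) / 1000 = 0.0035 s
NCV = dist / dt = 25.71 m/s


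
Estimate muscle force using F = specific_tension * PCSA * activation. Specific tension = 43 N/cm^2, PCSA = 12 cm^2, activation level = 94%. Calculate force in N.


F = sigma * PCSA * activation
F = 43 * 12 * 0.94
F = 485 N


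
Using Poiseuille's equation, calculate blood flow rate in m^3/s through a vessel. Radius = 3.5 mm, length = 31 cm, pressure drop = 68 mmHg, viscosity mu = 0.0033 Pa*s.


Q = pi*r^4*dP / (8*mu*L)
r = 0.0035 m, L = 0.31 m
dP = 68 mmHg = 9065.896 Pa
Q = 5.2224e-04 m^3/s


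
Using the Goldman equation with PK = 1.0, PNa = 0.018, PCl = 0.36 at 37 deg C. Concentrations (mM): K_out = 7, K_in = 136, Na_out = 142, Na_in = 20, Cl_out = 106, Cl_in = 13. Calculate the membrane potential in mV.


Vm = (RT/F)*ln((PK*Ko + PNa*Nao + PCl*Cli)/(PK*Ki + PNa*Nai + PCl*Clo))
Numer = 14.236, Denom = 174.52
Vm = -66.98 mV


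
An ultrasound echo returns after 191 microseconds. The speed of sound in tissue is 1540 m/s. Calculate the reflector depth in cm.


depth = c * t / 2
t = 191 us = 1.9100e-04 s
depth = 1540 * 1.9100e-04 / 2
depth = 0.14707 m = 14.707 cm


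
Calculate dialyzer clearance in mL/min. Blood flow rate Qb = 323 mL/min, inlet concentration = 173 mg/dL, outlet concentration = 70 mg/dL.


K = Qb * (Cb_in - Cb_out) / Cb_in
K = 323 * (173 - 70) / 173
K = 192.3 mL/min


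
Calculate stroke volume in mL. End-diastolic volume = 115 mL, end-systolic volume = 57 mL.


SV = EDV - ESV
SV = 115 - 57
SV = 58 mL


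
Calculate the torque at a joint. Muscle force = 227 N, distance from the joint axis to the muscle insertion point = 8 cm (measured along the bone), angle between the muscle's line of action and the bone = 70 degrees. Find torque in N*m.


Torque = F * d * sin(theta)   (moment arm = d*sin(theta))
d = 8 cm = 0.08 m
Torque = 227 * 0.08 * sin(70)
Torque = 17.06 N*m


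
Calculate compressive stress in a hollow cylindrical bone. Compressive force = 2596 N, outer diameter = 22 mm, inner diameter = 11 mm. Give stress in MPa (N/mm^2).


A = pi*(r_o^2 - r_i^2)
r_o = 11 mm, r_i = 5.5 mm
A = 285.1 mm^2
sigma = F/A = 2596 / 285.1
sigma = 9.106 MPa


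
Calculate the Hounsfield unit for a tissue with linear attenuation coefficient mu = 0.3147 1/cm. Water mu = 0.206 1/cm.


HU = ((mu_tissue - mu_water) / mu_water) * 1000
HU = ((0.3147 - 0.206) / 0.206) * 1000
HU = 527.7


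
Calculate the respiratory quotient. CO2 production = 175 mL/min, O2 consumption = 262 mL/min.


RQ = VCO2 / VO2
RQ = 175 / 262
RQ = 0.6679


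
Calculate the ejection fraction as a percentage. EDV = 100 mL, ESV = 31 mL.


SV = EDV - ESV = 100 - 31 = 69 mL
EF = SV/EDV * 100 = 69/100 * 100
EF = 69%


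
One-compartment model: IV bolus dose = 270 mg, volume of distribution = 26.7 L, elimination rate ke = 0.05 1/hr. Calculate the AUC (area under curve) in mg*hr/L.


C0 = Dose/Vd = 270/26.7 = 10.1124 mg/L
AUC = C0/ke = 10.1124/0.05
AUC = 202.2 mg*hr/L


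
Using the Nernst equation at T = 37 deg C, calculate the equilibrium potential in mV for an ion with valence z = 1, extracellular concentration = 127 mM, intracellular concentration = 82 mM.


E = (RT/(zF)) * ln(C_out/C_in)
T = 37 + 273.15 = 310.15 K
E = (8.314 * 310.15 / (1 * 96485)) * ln(127/82)
E = 11.69 mV


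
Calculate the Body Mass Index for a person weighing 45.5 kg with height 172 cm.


BMI = weight / height^2
height = 172 cm = 1.72 m
BMI = 45.5 / 1.72^2
BMI = 15.38 kg/m^2


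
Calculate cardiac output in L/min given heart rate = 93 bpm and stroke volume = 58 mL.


CO = HR * SV
CO = 93 * 58 / 1000
CO = 5.394 L/min


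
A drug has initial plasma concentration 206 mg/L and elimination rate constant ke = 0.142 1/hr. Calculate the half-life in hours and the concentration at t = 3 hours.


t_half = ln(2) / ke = 0.693147 / 0.142 = 4.881 hr
C(t) = C0 * exp(-ke*t) = 206 * exp(-0.142*3)
C(3) = 134.5 mg/L


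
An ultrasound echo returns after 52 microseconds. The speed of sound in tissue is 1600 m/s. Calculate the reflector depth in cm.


depth = c * t / 2
t = 52 us = 5.2000e-05 s
depth = 1600 * 5.2000e-05 / 2
depth = 0.0416 m = 4.16 cm


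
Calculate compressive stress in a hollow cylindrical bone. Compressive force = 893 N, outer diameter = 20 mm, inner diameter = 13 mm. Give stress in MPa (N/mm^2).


A = pi*(r_o^2 - r_i^2)
r_o = 10 mm, r_i = 6.5 mm
A = 181.427 mm^2
sigma = F/A = 893 / 181.427
sigma = 4.922 MPa


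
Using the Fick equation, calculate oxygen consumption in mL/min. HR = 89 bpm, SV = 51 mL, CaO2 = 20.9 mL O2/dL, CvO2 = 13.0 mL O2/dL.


CO = HR*SV = 89*51/1000 = 4.539 L/min
a-v O2 diff = 20.9 - 13.0 = 7.9 mL/dL
VO2 = CO * (CaO2-CvO2) * 10 dL/L
VO2 = 4.539 * 7.9 * 10
VO2 = 358.6 mL/min


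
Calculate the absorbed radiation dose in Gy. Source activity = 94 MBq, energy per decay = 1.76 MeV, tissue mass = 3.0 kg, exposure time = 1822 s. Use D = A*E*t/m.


A = 94 MBq = 9.4000e+07 Bq
E = 1.76 MeV = 2.81952e-13 J
D = A*E*t/m = 9.4000e+07*2.81952e-13*1822/3.0
D = 0.0161 Gy


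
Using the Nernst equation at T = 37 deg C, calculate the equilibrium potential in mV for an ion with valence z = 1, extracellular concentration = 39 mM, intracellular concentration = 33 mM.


E = (RT/(zF)) * ln(C_out/C_in)
T = 37 + 273.15 = 310.15 K
E = (8.314 * 310.15 / (1 * 96485)) * ln(39/33)
E = 4.465 mV


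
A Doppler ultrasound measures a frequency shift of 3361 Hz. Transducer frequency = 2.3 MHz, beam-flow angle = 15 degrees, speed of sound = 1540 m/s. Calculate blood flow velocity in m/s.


v = fd * c / (2 * f0 * cos(theta))
v = 3361 * 1540 / (2 * 2.3000e+06 * cos(15))
v = 1.165 m/s


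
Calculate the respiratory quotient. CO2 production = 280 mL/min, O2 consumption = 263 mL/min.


RQ = VCO2 / VO2
RQ = 280 / 263
RQ = 1.065


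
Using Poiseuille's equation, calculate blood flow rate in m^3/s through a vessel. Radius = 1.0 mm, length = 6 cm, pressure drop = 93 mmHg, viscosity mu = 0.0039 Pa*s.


Q = pi*r^4*dP / (8*mu*L)
r = 0.001 m, L = 0.06 m
dP = 93 mmHg = 12398.946 Pa
Q = 2.0808e-05 m^3/s


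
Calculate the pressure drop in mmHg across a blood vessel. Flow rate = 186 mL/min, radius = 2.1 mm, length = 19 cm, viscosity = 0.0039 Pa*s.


dP = 8*mu*L*Q / (pi*r^4)
Q = 186 mL/min = 3.1e-06 m^3/s
dP = 300.776 Pa = 300.776 / 133.322 mmHg = 2.256 mmHg


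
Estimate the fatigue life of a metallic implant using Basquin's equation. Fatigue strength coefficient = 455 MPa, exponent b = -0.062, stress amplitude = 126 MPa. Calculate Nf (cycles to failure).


sigma_a = sigma_f' * (2Nf)^b
2Nf = (sigma_a/sigma_f')^(1/b)
2Nf = (126/455)^(1/-0.062)
2Nf = 9.8675034e+08
Nf = 4.9338e+08


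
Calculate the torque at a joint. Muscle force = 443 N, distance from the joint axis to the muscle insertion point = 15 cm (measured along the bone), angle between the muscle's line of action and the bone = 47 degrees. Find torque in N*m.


Torque = F * d * sin(theta)   (moment arm = d*sin(theta))
d = 15 cm = 0.15 m
Torque = 443 * 0.15 * sin(47)
Torque = 48.6 N*m


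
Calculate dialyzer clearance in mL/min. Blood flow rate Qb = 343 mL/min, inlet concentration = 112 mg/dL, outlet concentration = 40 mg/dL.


K = Qb * (Cb_in - Cb_out) / Cb_in
K = 343 * (112 - 40) / 112
K = 220.5 mL/min


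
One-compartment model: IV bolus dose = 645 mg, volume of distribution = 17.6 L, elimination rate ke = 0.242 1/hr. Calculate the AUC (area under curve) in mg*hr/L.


C0 = Dose/Vd = 645/17.6 = 36.6477 mg/L
AUC = C0/ke = 36.6477/0.242
AUC = 151.4 mg*hr/L


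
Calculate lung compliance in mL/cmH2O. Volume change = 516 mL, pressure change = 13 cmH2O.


C = dV / dP
C = 516 / 13
C = 39.69 mL/cmH2O


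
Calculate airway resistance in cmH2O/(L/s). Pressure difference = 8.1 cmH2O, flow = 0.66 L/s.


R = dP / flow
R = 8.1 / 0.66
R = 12.27 cmH2O/(L/s)


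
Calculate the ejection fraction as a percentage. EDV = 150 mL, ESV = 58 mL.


SV = EDV - ESV = 150 - 58 = 92 mL
EF = SV/EDV * 100 = 92/150 * 100
EF = 61.33%


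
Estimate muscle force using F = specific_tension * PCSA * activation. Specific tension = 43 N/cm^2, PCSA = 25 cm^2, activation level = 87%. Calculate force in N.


F = sigma * PCSA * activation
F = 43 * 25 * 0.87
F = 935.2 N


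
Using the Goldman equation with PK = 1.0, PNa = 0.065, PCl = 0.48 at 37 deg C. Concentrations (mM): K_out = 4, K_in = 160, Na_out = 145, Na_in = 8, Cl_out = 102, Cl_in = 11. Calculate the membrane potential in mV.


Vm = (RT/F)*ln((PK*Ko + PNa*Nao + PCl*Cli)/(PK*Ki + PNa*Nai + PCl*Clo))
Numer = 18.705, Denom = 209.48
Vm = -64.56 mV


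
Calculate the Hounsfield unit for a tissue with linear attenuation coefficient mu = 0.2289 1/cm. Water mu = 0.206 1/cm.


HU = ((mu_tissue - mu_water) / mu_water) * 1000
HU = ((0.2289 - 0.206) / 0.206) * 1000
HU = 111.2


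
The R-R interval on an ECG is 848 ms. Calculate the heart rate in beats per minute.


HR = 60 / RR_interval(s)
RR = 848 ms = 0.848 s
HR = 60 / 0.848 = 70.75 bpm


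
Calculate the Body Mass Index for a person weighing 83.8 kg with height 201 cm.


BMI = weight / height^2
height = 201 cm = 2.01 m
BMI = 83.8 / 2.01^2
BMI = 20.74 kg/m^2


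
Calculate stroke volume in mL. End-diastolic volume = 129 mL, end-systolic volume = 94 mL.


SV = EDV - ESV
SV = 129 - 94
SV = 35 mL


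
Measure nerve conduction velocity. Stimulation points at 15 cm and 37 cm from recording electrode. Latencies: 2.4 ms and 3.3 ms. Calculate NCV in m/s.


Distance = (37 - 15) / 100 = 0.22 m
dt = (3.3 - 2.4) / 1000 = 9.0000e-04 s
NCV = dist / dt = 244.4 m/s


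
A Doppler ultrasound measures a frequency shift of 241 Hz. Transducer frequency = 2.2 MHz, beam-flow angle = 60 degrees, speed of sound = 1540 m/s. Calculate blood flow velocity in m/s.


v = fd * c / (2 * f0 * cos(theta))
v = 241 * 1540 / (2 * 2.2000e+06 * cos(60))
v = 0.1687 m/s


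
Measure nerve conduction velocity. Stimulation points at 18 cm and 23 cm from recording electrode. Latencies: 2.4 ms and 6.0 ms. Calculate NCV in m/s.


Distance = (23 - 18) / 100 = 0.05 m
dt = (6.0 - 2.4) / 1000 = 0.0036 s
NCV = dist / dt = 13.89 m/s


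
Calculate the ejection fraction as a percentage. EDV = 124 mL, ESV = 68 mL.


SV = EDV - ESV = 124 - 68 = 56 mL
EF = SV/EDV * 100 = 56/124 * 100
EF = 45.16%


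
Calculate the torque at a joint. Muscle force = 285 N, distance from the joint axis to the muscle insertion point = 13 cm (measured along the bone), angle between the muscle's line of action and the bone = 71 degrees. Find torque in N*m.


Torque = F * d * sin(theta)   (moment arm = d*sin(theta))
d = 13 cm = 0.13 m
Torque = 285 * 0.13 * sin(71)
Torque = 35.03 N*m


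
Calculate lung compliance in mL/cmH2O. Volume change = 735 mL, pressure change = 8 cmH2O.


C = dV / dP
C = 735 / 8
C = 91.88 mL/cmH2O


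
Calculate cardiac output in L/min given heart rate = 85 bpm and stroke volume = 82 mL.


CO = HR * SV
CO = 85 * 82 / 1000
CO = 6.97 L/min


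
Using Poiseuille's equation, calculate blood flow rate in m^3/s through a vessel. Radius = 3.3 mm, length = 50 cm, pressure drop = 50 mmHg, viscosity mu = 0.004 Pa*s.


Q = pi*r^4*dP / (8*mu*L)
r = 0.0033 m, L = 0.5 m
dP = 50 mmHg = 6666.1 Pa
Q = 1.5522e-04 m^3/s


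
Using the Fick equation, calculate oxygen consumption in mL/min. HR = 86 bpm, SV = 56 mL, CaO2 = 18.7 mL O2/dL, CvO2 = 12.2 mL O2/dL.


CO = HR*SV = 86*56/1000 = 4.816 L/min
a-v O2 diff = 18.7 - 12.2 = 6.5 mL/dL
VO2 = CO * (CaO2-CvO2) * 10 dL/L
VO2 = 4.816 * 6.5 * 10
VO2 = 313 mL/min


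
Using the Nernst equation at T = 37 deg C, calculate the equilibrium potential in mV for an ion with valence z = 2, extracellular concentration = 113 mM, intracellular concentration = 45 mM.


E = (RT/(zF)) * ln(C_out/C_in)
T = 37 + 273.15 = 310.15 K
E = (8.314 * 310.15 / (2 * 96485)) * ln(113/45)
E = 12.3 mV


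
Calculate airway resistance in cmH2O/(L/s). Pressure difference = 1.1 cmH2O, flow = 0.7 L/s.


R = dP / flow
R = 1.1 / 0.7
R = 1.571 cmH2O/(L/s)


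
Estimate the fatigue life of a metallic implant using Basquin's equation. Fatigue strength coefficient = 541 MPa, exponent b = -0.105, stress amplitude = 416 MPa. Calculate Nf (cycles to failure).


sigma_a = sigma_f' * (2Nf)^b
2Nf = (sigma_a/sigma_f')^(1/b)
2Nf = (416/541)^(1/-0.105)
2Nf = 12.209676
Nf = 6.105


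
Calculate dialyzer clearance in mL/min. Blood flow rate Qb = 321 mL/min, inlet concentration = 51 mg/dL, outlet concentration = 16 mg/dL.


K = Qb * (Cb_in - Cb_out) / Cb_in
K = 321 * (51 - 16) / 51
K = 220.3 mL/min


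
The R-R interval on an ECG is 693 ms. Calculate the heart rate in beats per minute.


HR = 60 / RR_interval(s)
RR = 693 ms = 0.693 s
HR = 60 / 0.693 = 86.58 bpm


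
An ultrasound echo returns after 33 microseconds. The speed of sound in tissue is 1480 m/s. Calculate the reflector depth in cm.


depth = c * t / 2
t = 33 us = 3.3000e-05 s
depth = 1480 * 3.3000e-05 / 2
depth = 0.02442 m = 2.442 cm


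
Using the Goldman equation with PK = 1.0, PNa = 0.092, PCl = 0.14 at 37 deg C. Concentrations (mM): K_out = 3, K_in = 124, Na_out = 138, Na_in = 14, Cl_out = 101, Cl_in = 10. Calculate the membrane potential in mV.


Vm = (RT/F)*ln((PK*Ko + PNa*Nao + PCl*Cli)/(PK*Ki + PNa*Nai + PCl*Clo))
Numer = 17.096, Denom = 139.428
Vm = -56.09 mV


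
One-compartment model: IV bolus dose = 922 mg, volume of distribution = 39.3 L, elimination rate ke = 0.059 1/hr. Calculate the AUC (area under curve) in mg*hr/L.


C0 = Dose/Vd = 922/39.3 = 23.4606 mg/L
AUC = C0/ke = 23.4606/0.059
AUC = 397.6 mg*hr/L


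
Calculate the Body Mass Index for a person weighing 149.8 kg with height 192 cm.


BMI = weight / height^2
height = 192 cm = 1.92 m
BMI = 149.8 / 1.92^2
BMI = 40.64 kg/m^2


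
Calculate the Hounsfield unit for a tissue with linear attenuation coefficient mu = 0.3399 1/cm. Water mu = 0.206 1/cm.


HU = ((mu_tissue - mu_water) / mu_water) * 1000
HU = ((0.3399 - 0.206) / 0.206) * 1000
HU = 650


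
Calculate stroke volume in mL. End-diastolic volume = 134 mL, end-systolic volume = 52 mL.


SV = EDV - ESV
SV = 134 - 52
SV = 82 mL


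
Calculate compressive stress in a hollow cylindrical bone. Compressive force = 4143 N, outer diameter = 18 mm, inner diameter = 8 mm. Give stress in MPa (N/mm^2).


A = pi*(r_o^2 - r_i^2)
r_o = 9 mm, r_i = 4 mm
A = 204.204 mm^2
sigma = F/A = 4143 / 204.204
sigma = 20.29 MPa


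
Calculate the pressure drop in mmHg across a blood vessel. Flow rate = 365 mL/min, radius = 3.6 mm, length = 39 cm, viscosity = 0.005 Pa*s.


dP = 8*mu*L*Q / (pi*r^4)
Q = 365 mL/min = 6.08333e-06 m^3/s
dP = 179.848 Pa = 179.848 / 133.322 mmHg = 1.349 mmHg


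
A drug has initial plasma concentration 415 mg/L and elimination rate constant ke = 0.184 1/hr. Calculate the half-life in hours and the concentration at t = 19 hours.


t_half = ln(2) / ke = 0.693147 / 0.184 = 3.767 hr
C(t) = C0 * exp(-ke*t) = 415 * exp(-0.184*19)
C(19) = 12.58 mg/L


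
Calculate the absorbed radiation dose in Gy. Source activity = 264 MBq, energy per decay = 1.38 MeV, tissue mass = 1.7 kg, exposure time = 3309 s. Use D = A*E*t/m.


A = 264 MBq = 2.6400e+08 Bq
E = 1.38 MeV = 2.21076e-13 J
D = A*E*t/m = 2.6400e+08*2.21076e-13*3309/1.7
D = 0.1136 Gy


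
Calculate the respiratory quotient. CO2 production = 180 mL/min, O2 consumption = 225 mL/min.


RQ = VCO2 / VO2
RQ = 180 / 225
RQ = 0.8


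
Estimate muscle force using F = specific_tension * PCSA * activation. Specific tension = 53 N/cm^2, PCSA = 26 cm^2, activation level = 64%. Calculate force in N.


F = sigma * PCSA * activation
F = 53 * 26 * 0.64
F = 881.9 N


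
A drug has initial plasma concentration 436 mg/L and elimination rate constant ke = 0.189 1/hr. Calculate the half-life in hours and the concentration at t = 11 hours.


t_half = ln(2) / ke = 0.693147 / 0.189 = 3.667 hr
C(t) = C0 * exp(-ke*t) = 436 * exp(-0.189*11)
C(11) = 54.52 mg/L


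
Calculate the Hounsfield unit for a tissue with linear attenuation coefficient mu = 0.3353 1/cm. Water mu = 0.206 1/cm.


HU = ((mu_tissue - mu_water) / mu_water) * 1000
HU = ((0.3353 - 0.206) / 0.206) * 1000
HU = 627.7


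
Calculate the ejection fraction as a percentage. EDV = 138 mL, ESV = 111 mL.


SV = EDV - ESV = 138 - 111 = 27 mL
EF = SV/EDV * 100 = 27/138 * 100
EF = 19.57%


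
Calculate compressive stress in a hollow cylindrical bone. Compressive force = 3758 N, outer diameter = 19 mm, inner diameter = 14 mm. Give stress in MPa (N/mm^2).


A = pi*(r_o^2 - r_i^2)
r_o = 9.5 mm, r_i = 7 mm
A = 129.591 mm^2
sigma = F/A = 3758 / 129.591
sigma = 29 MPa


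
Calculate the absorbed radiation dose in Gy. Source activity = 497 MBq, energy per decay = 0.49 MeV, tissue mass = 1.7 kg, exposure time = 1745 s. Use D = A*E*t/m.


A = 497 MBq = 4.9700e+08 Bq
E = 0.49 MeV = 7.8498e-14 J
D = A*E*t/m = 4.9700e+08*7.8498e-14*1745/1.7
D = 0.04005 Gy


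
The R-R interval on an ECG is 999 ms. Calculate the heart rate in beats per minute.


HR = 60 / RR_interval(s)
RR = 999 ms = 0.999 s
HR = 60 / 0.999 = 60.06 bpm


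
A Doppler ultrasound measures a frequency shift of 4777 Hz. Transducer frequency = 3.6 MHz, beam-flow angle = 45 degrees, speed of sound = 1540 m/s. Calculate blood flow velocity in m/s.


v = fd * c / (2 * f0 * cos(theta))
v = 4777 * 1540 / (2 * 3.6000e+06 * cos(45))
v = 1.445 m/s


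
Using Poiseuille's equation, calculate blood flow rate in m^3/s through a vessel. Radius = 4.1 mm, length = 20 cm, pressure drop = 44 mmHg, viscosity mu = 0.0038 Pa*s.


Q = pi*r^4*dP / (8*mu*L)
r = 0.0041 m, L = 0.2 m
dP = 44 mmHg = 5866.168 Pa
Q = 8.5652e-04 m^3/s


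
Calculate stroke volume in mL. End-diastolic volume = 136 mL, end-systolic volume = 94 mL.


SV = EDV - ESV
SV = 136 - 94
SV = 42 mL


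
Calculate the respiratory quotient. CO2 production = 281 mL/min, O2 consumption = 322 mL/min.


RQ = VCO2 / VO2
RQ = 281 / 322
RQ = 0.8727


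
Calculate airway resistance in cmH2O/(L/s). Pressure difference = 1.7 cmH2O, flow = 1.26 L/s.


R = dP / flow
R = 1.7 / 1.26
R = 1.349 cmH2O/(L/s)


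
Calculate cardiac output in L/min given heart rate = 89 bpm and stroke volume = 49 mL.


CO = HR * SV
CO = 89 * 49 / 1000
CO = 4.361 L/min


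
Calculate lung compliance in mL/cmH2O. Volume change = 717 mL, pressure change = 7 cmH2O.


C = dV / dP
C = 717 / 7
C = 102.4 mL/cmH2O


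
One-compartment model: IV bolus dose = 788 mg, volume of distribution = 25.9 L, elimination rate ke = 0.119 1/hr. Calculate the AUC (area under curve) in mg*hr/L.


C0 = Dose/Vd = 788/25.9 = 30.4247 mg/L
AUC = C0/ke = 30.4247/0.119
AUC = 255.7 mg*hr/L


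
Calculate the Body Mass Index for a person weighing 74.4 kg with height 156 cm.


BMI = weight / height^2
height = 156 cm = 1.56 m
BMI = 74.4 / 1.56^2
BMI = 30.57 kg/m^2


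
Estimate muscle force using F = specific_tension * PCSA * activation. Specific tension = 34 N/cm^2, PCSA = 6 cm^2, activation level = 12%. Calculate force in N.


F = sigma * PCSA * activation
F = 34 * 6 * 0.12
F = 24.48 N


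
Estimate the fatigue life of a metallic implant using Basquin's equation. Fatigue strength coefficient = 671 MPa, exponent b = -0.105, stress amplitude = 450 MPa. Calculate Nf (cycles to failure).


sigma_a = sigma_f' * (2Nf)^b
2Nf = (sigma_a/sigma_f')^(1/b)
2Nf = (450/671)^(1/-0.105)
2Nf = 44.923776
Nf = 22.46


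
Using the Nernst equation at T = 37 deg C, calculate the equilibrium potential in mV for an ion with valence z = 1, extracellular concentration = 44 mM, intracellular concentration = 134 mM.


E = (RT/(zF)) * ln(C_out/C_in)
T = 37 + 273.15 = 310.15 K
E = (8.314 * 310.15 / (1 * 96485)) * ln(44/134)
E = -29.76 mV


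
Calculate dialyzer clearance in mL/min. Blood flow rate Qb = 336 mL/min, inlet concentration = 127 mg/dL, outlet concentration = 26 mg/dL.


K = Qb * (Cb_in - Cb_out) / Cb_in
K = 336 * (127 - 26) / 127
K = 267.2 mL/min


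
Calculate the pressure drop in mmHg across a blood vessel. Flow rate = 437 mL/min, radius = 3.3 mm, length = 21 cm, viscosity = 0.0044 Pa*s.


dP = 8*mu*L*Q / (pi*r^4)
Q = 437 mL/min = 7.28333e-06 m^3/s
dP = 144.506 Pa = 144.506 / 133.322 mmHg = 1.084 mmHg


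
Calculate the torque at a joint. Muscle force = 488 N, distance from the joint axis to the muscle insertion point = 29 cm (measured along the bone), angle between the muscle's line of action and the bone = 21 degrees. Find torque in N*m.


Torque = F * d * sin(theta)   (moment arm = d*sin(theta))
d = 29 cm = 0.29 m
Torque = 488 * 0.29 * sin(21)
Torque = 50.72 N*m


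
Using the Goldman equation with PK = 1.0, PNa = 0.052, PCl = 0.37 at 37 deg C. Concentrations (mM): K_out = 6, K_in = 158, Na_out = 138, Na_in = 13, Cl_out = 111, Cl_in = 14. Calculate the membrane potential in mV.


Vm = (RT/F)*ln((PK*Ko + PNa*Nao + PCl*Cli)/(PK*Ki + PNa*Nai + PCl*Clo))
Numer = 18.356, Denom = 199.746
Vm = -63.8 mV


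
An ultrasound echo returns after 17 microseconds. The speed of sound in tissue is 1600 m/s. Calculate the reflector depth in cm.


depth = c * t / 2
t = 17 us = 1.7000e-05 s
depth = 1600 * 1.7000e-05 / 2
depth = 0.0136 m = 1.36 cm


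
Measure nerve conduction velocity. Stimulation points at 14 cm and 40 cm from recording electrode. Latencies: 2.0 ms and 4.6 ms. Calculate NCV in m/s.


Distance = (40 - 14) / 100 = 0.26 m
dt = (4.6 - 2.0) / 1000 = 0.0026 s
NCV = dist / dt = 100 m/s


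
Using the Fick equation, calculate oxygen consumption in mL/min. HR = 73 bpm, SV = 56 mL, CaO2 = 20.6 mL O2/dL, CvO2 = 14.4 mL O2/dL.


CO = HR*SV = 73*56/1000 = 4.088 L/min
a-v O2 diff = 20.6 - 14.4 = 6.2 mL/dL
VO2 = CO * (CaO2-CvO2) * 10 dL/L
VO2 = 4.088 * 6.2 * 10
VO2 = 253.5 mL/min


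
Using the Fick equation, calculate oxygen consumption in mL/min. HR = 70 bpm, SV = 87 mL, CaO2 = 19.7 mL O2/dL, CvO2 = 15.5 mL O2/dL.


CO = HR*SV = 70*87/1000 = 6.09 L/min
a-v O2 diff = 19.7 - 15.5 = 4.2 mL/dL
VO2 = CO * (CaO2-CvO2) * 10 dL/L
VO2 = 6.09 * 4.2 * 10
VO2 = 255.8 mL/min
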